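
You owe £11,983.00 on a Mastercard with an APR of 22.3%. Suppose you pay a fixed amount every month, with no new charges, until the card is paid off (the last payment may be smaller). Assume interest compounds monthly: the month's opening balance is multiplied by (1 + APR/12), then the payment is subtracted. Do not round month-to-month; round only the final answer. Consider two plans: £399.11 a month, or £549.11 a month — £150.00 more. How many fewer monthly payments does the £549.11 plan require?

16 fewer payments

Monthly rate r = 22.3%/12 = 1.85833% = 0.0185833.
At £399.11/mo: n = ⌈−ln(1 − rB₀/P)/ln(1+r)⌉ = 45 payments (last £134.65); total interest = total paid − £11,983.00 = £5,712.49.
At £549.11/mo: 29 payments (last £136.28); total interest £3,528.36.
Payments saved = 45 − 29 = 16.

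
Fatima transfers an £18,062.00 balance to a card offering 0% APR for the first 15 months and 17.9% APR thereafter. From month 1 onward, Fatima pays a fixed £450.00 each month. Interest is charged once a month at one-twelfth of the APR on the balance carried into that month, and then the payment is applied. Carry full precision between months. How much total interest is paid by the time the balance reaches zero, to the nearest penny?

Promo months 1–15 at r₀ = 0%/12 = 0; months 16+ at r₁ = 17.9%/12 = 0.0149167.
After month 15 (no interest yet): B = £18,062.00 − 15·£450.00 = £11,312.00.
Then at r₁ with £450.00/mo: n₂ = −ln(1 − r₁·B/P)/ln(1+r₁) ≈ 31.74 → 32 more payments.
Total paid = 46·£450.00 + £333.64 = £21,033.64; interest = £21,033.64 − £18,062.00 = £2,971.64.

£2,971.64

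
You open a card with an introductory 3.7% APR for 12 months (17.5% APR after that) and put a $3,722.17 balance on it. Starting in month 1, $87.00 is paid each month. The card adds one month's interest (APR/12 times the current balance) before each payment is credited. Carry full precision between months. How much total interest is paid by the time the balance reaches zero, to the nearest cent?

$1,130.30

Promo months 1–12 at r₀ = 3.7%/12 = 0.00308333; months 13+ at r₁ = 17.5%/12 = 0.0145833.
After month 12: iterate B ← B·(1+r₀) − $87.00 for 12 months → $2,800.36.
Then at r₁ with $87.00/mo: n₂ = −ln(1 − r₁·B/P)/ln(1+r₁) ≈ 43.77 → 44 more payments.
Total paid = 55·$87.00 + $67.47 = $4,852.47; interest = $4,852.47 − $3,722.17 = $1,130.30.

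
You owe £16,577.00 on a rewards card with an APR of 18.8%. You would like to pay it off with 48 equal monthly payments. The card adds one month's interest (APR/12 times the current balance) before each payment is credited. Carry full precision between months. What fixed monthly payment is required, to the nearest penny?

£493.91

Monthly rate r = 18.8%/12 = 1.56667% = 0.0156667.
Level-payment amortization: P = B₀·r / (1 − (1+r)^(−n)) = 16577.00·0.0156667 / (1 − 1.01567^(−48)).
Denominator 1 − (1+r)^(−48) = 0.525820883.
P = 259.706 / 0.525820883 ≈ 493.91.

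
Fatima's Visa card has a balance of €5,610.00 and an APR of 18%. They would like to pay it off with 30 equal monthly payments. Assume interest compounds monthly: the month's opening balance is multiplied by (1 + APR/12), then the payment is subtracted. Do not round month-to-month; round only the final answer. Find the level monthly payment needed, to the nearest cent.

€233.60

Monthly rate r = 18%/12 = 1.5% = 0.015.
Level-payment amortization: P = B₀·r / (1 − (1+r)^(−n)) = 5610.00·0.015 / (1 − 1.015^(−30)).
Denominator 1 − (1+r)^(−30) = 0.36023757.
P = 84.15 / 0.36023757 ≈ 233.60.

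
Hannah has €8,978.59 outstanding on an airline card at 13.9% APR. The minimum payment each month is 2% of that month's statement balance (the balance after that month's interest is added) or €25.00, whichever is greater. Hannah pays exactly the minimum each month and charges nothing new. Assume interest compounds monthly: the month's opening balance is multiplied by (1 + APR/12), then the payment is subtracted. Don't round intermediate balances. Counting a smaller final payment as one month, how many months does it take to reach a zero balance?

Monthly rate r = 13.9%/12 = 1.15833% = 0.0115833.
While 2% of the post-interest balance exceeds €25.00, each month B ← (B·(1+r))·(1 − 0.02), i.e. B shrinks by the factor (1+r)·0.98 = 0.99135.
This holds for months 1–229. Entering month 230 the balance is €1,228.46; 2% of the post-interest balance is now below €25.00, so the flat €25.00 minimum applies from here.
From month 230 a fixed €25.00 at rate r clears €1,228.46 in 74 more payments. Total: 229 + 74 = 303 months.

303 months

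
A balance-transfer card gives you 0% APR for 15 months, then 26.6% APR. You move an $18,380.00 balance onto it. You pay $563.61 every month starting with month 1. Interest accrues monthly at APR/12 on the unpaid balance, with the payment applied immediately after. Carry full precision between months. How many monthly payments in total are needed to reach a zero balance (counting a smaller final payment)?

Promo months 1–15 at r₀ = 0%/12 = 0; months 16+ at r₁ = 26.6%/12 = 0.0221667.
After month 15 (no interest yet): B = $18,380.00 − 15·$563.61 = $9,925.85.
Then at r₁ with $563.61/mo: n₂ = −ln(1 − r₁·B/P)/ln(1+r₁) ≈ 22.57 → 23 more payments.

38 months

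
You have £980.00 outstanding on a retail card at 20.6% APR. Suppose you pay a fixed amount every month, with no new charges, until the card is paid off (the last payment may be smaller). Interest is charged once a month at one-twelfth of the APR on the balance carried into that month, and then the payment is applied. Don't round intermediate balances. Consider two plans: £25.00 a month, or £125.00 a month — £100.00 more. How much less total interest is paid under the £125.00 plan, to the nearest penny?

£579.73

Monthly rate r = 20.6%/12 = 1.71667% = 0.0171667.
At £25.00/mo: n = ⌈−ln(1 − rB₀/P)/ln(1+r)⌉ = 66 payments (last £16.54); total interest = total paid − £980.00 = £661.54.
At £125.00/mo: 9 payments (last £61.81); total interest £81.81.
Interest saved = £661.54 − £81.81 = £579.73.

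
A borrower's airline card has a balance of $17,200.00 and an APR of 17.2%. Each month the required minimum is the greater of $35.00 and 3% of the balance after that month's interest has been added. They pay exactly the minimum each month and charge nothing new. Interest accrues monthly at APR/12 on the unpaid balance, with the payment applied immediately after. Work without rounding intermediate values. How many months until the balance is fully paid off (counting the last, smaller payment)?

Monthly rate r = 17.2%/12 = 1.43333% = 0.0143333.
While 3% of the post-interest balance exceeds $35.00, each month B ← (B·(1+r))·(1 − 0.03), i.e. B shrinks by the factor (1+r)·0.97 = 0.9839.
This holds for months 1–167. Entering month 168 the balance is $1,144.42; 3% of the post-interest balance is now below $35.00, so the flat $35.00 minimum applies from here.
From month 168 a fixed $35.00 at rate r clears $1,144.42 in 45 more payments. Total: 167 + 45 = 212 months.

212 months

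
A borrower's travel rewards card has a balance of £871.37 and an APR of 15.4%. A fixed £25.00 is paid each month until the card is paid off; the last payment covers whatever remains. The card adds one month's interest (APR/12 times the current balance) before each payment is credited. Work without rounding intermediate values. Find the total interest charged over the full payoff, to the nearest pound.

£291

Monthly rate r = 15.4%/12 = 1.28333% = 0.0128333.
Payoff takes n = ⌈−ln(1 − rB₀/P)/ln(1+r)⌉ = ⌈46.499⌉ = 47 payments; the last is £12.53.
Total paid = 46·£25.00 + £12.53 = £1,162.53.
Total interest = total paid − principal = £1,162.53 − £871.37 = £291.16.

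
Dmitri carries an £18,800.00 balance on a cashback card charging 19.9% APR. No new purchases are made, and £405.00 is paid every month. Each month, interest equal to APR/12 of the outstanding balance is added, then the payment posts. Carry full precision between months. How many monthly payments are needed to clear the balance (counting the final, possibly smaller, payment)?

Monthly rate r = 19.9%/12 = 1.65833% = 0.0165833.
Recurrence: B ← B·(1+r) − £405.00.
Month 1: interest £311.77; balance after payment £18,706.77.
Month 2: interest £310.22; balance after payment £18,611.99.
Closed form: n = −ln(1 − rB₀/P)/ln(1+r) = −ln(0.23021)/ln(1.01658) ≈ 89.302, so the balance reaches zero during payment 90.

90 payments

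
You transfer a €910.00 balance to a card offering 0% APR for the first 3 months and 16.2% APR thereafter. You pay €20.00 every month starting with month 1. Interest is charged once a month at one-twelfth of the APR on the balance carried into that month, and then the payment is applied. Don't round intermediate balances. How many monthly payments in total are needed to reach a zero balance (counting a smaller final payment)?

Promo months 1–3 at r₀ = 0%/12 = 0; months 4+ at r₁ = 16.2%/12 = 0.0135.
After month 3 (no interest yet): B = €910.00 − 3·€20.00 = €850.00.
Then at r₁ with €20.00/mo: n₂ = −ln(1 − r₁·B/P)/ln(1+r₁) ≈ 63.59 → 64 more payments.

67 months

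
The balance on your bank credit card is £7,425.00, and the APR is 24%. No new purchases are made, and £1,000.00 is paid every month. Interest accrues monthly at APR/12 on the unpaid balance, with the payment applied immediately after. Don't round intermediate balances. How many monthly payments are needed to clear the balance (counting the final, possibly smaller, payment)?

9 payments

Monthly rate r = 24%/12 = 2% = 0.02.
Recurrence: B ← B·(1+r) − £1,000.00.
Month 1: interest £148.50; balance after payment £6,573.50.
Month 2: interest £131.47; balance after payment £5,704.97.
Closed form: n = −ln(1 − rB₀/P)/ln(1+r) = −ln(0.8515)/ln(1.02) ≈ 8.118, so the balance reaches zero during payment 9.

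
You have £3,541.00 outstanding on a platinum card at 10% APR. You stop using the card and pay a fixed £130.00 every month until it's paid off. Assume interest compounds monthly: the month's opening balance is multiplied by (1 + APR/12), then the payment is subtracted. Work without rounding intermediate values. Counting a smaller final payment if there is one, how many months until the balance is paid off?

Monthly rate r = 10%/12 = 0.833333% = 0.00833333.
Recurrence: B ← B·(1+r) − £130.00.
Month 1: interest £29.51; balance after payment £3,440.51.
Month 2: interest £28.67; balance after payment £3,339.18.
Closed form: n = −ln(1 − rB₀/P)/ln(1+r) = −ln(0.77301)/ln(1.00833) ≈ 31.024, so the balance reaches zero during payment 32.

32 months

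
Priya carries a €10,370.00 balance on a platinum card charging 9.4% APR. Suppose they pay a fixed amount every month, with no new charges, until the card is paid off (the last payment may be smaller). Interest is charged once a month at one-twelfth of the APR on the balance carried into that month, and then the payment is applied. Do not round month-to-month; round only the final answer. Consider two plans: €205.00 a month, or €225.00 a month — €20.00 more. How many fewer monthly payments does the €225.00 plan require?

Monthly rate r = 9.4%/12 = 0.783333% = 0.00783333.
At €205.00/mo: n = ⌈−ln(1 − rB₀/P)/ln(1+r)⌉ = 65 payments (last €137.28); total interest = total paid − €10,370.00 = €2,887.28.
At €225.00/mo: 58 payments (last €90.67); total interest €2,545.67.
Payments saved = 65 − 58 = 7.

7 fewer payments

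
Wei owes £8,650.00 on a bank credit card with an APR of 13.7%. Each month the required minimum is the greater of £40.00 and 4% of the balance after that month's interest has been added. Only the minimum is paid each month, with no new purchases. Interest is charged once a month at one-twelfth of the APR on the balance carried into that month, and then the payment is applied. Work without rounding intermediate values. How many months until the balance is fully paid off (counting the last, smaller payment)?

103 months

Monthly rate r = 13.7%/12 = 1.14167% = 0.0114167.
While 4% of the post-interest balance exceeds £40.00, each month B ← (B·(1+r))·(1 − 0.04), i.e. B shrinks by the factor (1+r)·0.96 = 0.97096.
This holds for months 1–74. Entering month 75 the balance is £977.05; 4% of the post-interest balance is now below £40.00, so the flat £40.00 minimum applies from here.
From month 75 a fixed £40.00 at rate r clears £977.05 in 29 more payments. Total: 74 + 29 = 103 months.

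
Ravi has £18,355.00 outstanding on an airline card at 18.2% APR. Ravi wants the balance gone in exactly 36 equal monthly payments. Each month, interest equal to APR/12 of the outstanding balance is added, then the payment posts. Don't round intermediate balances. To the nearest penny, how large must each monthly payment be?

£665.42

Monthly rate r = 18.2%/12 = 1.51667% = 0.0151667.
Level-payment amortization: P = B₀·r / (1 − (1+r)^(−n)) = 18355.00·0.0151667 / (1 − 1.01517^(−36)).
Denominator 1 − (1+r)^(−36) = 0.418358438.
P = 278.384 / 0.418358438 ≈ 665.42.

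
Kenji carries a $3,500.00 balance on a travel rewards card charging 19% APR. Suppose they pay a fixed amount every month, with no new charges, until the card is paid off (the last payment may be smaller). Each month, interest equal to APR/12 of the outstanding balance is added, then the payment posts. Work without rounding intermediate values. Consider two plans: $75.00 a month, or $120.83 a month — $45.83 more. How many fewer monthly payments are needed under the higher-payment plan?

Monthly rate r = 19%/12 = 1.58333% = 0.0158333.
At $75.00/mo: n = ⌈−ln(1 − rB₀/P)/ln(1+r)⌉ = 86 payments (last $36.05); total interest = total paid − $3,500.00 = $2,911.05.
At $120.83/mo: 40 payments (last $7.72); total interest $1,220.09.
Payments saved = 86 − 40 = 46.

46 fewer payments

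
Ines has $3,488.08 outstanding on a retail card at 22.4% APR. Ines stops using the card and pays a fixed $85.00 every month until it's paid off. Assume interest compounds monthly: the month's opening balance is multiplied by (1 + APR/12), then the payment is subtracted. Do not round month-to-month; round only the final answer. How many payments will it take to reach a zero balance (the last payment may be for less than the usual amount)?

79 months

Monthly rate r = 22.4%/12 = 1.86667% = 0.0186667.
Recurrence: B ← B·(1+r) − $85.00.
Month 1: interest $65.11; balance after payment $3,468.19.
Month 2: interest $64.74; balance after payment $3,447.93.
Closed form: n = −ln(1 − rB₀/P)/ln(1+r) = −ln(0.23399)/ln(1.01867) ≈ 78.535, so the balance reaches zero during payment 79.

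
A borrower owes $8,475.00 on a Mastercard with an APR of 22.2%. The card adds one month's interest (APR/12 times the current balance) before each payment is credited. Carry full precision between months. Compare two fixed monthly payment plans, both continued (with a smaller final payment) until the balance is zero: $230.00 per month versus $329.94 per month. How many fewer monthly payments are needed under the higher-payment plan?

27 fewer payments

Monthly rate r = 22.2%/12 = 1.85% = 0.0185.
At $230.00/mo: n = ⌈−ln(1 − rB₀/P)/ln(1+r)⌉ = 63 payments (last $103.33); total interest = total paid − $8,475.00 = $5,888.33.
At $329.94/mo: 36 payments (last $57.21); total interest $3,130.11.
Payments saved = 63 − 36 = 27.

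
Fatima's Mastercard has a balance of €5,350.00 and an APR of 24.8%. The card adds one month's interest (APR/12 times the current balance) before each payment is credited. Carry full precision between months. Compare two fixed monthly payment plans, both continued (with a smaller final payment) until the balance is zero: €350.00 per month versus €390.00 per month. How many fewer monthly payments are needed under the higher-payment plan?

2 fewer payments

Monthly rate r = 24.8%/12 = 2.06667% = 0.0206667.
At €350.00/mo: n = ⌈−ln(1 − rB₀/P)/ln(1+r)⌉ = 19 payments (last €196.79); total interest = total paid − €5,350.00 = €1,146.79.
At €390.00/mo: 17 payments (last €116.88); total interest €1,006.88.
Payments saved = 19 − 17 = 2.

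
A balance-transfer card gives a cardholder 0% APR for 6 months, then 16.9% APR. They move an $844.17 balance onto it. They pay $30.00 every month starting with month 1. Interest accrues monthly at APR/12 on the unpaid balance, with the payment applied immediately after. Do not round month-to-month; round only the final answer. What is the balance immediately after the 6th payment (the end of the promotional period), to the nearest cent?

$664.17

Promo months 1–6 at r₀ = 0%/12 = 0; months 7+ at r₁ = 16.9%/12 = 0.0140833.
After month 6 (no interest yet): B = $844.17 − 6·$30.00 = $664.17.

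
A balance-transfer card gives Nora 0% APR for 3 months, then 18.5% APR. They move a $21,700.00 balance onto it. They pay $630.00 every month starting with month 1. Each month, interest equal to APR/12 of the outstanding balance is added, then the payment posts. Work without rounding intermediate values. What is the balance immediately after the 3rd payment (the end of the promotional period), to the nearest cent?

$19,810.00

Promo months 1–3 at r₀ = 0%/12 = 0; months 4+ at r₁ = 18.5%/12 = 0.0154167.
After month 3 (no interest yet): B = $21,700.00 − 3·$630.00 = $19,810.00.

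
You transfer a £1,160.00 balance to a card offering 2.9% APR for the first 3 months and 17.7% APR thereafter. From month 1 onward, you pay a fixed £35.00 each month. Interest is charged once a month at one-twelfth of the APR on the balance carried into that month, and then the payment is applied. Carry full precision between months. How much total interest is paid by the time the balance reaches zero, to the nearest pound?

Promo months 1–3 at r₀ = 2.9%/12 = 0.00241667; months 4+ at r₁ = 17.7%/12 = 0.01475.
After month 3: iterate B ← B·(1+r₀) − £35.00 for 3 months → £1,063.18.
Then at r₁ with £35.00/mo: n₂ = −ln(1 − r₁·B/P)/ln(1+r₁) ≈ 40.59 → 41 more payments.
Total paid = 43·£35.00 + £20.65 = £1,525.65; interest = £1,525.65 − £1,160.00 = £365.65.

£366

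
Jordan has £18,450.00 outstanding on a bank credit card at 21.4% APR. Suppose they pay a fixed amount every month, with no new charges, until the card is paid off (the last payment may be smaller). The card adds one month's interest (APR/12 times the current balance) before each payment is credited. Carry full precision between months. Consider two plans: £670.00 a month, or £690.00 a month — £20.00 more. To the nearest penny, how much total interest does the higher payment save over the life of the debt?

Monthly rate r = 21.4%/12 = 1.78333% = 0.0178333.
At £670.00/mo: n = ⌈−ln(1 − rB₀/P)/ln(1+r)⌉ = 39 payments (last £144.03); total interest = total paid − £18,450.00 = £7,154.03.
At £690.00/mo: 37 payments (last £451.86); total interest £6,841.86.
Interest saved = £7,154.03 − £6,841.86 = £312.17.

£312.17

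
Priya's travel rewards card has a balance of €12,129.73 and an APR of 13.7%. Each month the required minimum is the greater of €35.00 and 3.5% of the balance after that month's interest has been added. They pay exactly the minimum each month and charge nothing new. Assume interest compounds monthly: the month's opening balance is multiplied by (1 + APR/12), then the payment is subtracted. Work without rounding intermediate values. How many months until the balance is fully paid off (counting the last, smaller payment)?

138 months

Monthly rate r = 13.7%/12 = 1.14167% = 0.0114167.
While 3.5% of the post-interest balance exceeds €35.00, each month B ← (B·(1+r))·(1 − 0.035), i.e. B shrinks by the factor (1+r)·0.965 = 0.97602.
This holds for months 1–104. Entering month 105 the balance is €971.46; 3.5% of the post-interest balance is now below €35.00, so the flat €35.00 minimum applies from here.
From month 105 a fixed €35.00 at rate r clears €971.46 in 34 more payments. Total: 104 + 34 = 138 months.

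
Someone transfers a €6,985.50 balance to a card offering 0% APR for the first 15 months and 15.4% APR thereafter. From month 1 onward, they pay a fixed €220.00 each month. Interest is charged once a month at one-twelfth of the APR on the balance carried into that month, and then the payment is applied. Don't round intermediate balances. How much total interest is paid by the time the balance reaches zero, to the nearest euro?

€491

Promo months 1–15 at r₀ = 0%/12 = 0; months 16+ at r₁ = 15.4%/12 = 0.0128333.
After month 15 (no interest yet): B = €6,985.50 − 15·€220.00 = €3,685.50.
Then at r₁ with €220.00/mo: n₂ = −ln(1 − r₁·B/P)/ln(1+r₁) ≈ 18.98 → 19 more payments.
Total paid = 33·€220.00 + €216.12 = €7,476.12; interest = €7,476.12 − €6,985.50 = €490.62.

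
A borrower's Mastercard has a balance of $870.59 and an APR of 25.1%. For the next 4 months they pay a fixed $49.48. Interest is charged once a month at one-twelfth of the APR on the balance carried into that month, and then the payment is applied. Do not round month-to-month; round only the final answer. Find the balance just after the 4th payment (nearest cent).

$741.53

Monthly rate r = 25.1%/12 = 2.09167% = 0.0209167.
Each month: B ← B·(1+r) − $49.48.
Month 1: interest $18.21; balance after payment $839.32.
Month 2: interest $17.56; balance after payment $807.40.
Month 3: interest $16.89; balance after payment $774.80.
Month 4: interest $16.21; balance after payment $741.53.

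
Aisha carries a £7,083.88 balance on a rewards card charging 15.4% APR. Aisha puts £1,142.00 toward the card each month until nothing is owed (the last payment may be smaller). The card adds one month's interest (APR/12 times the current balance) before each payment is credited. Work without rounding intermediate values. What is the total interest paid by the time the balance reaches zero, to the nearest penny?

£346.96

Monthly rate r = 15.4%/12 = 1.28333% = 0.0128333.
Payoff takes n = ⌈−ln(1 − rB₀/P)/ln(1+r)⌉ = ⌈6.505⌉ = 7 payments; the last is £578.84.
Total paid = 6·£1,142.00 + £578.84 = £7,430.84.
Total interest = total paid − principal = £7,430.84 − £7,083.88 = £346.96.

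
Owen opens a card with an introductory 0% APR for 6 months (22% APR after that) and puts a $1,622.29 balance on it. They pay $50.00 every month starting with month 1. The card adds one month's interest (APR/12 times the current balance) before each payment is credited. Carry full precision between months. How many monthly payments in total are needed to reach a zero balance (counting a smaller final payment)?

43 months

Promo months 1–6 at r₀ = 0%/12 = 0; months 7+ at r₁ = 22%/12 = 0.0183333.
After month 6 (no interest yet): B = $1,622.29 − 6·$50.00 = $1,322.29.
Then at r₁ with $50.00/mo: n₂ = −ln(1 − r₁·B/P)/ln(1+r₁) ≈ 36.51 → 37 more payments.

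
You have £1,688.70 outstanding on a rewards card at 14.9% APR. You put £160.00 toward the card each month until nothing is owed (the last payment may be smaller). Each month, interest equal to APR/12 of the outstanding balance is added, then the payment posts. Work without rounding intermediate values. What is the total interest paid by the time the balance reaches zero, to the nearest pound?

£133

Monthly rate r = 14.9%/12 = 1.24167% = 0.0124167.
Payoff takes n = ⌈−ln(1 − rB₀/P)/ln(1+r)⌉ = ⌈11.383⌉ = 12 payments; the last is £61.53.
Total paid = 11·£160.00 + £61.53 = £1,821.53.
Total interest = total paid − principal = £1,821.53 − £1,688.70 = £132.83.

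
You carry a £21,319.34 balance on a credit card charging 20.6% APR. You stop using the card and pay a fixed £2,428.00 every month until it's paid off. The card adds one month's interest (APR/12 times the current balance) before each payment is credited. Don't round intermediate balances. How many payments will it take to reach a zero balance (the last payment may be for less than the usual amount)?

10 months

Monthly rate r = 20.6%/12 = 1.71667% = 0.0171667.
Recurrence: B ← B·(1+r) − £2,428.00.
Month 1: interest £365.98; balance after payment £19,257.32.
Month 2: interest £330.58; balance after payment £17,159.91.
Closed form: n = −ln(1 − rB₀/P)/ln(1+r) = −ln(0.84927)/ln(1.01717) ≈ 9.599, so the balance reaches zero during payment 10.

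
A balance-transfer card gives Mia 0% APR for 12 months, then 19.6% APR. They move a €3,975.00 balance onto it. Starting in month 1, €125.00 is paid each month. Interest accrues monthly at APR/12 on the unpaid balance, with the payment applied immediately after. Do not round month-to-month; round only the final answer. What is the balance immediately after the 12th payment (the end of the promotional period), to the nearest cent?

€2,475.00

Promo months 1–12 at r₀ = 0%/12 = 0; months 13+ at r₁ = 19.6%/12 = 0.0163333.
After month 12 (no interest yet): B = €3,975.00 − 12·€125.00 = €2,475.00.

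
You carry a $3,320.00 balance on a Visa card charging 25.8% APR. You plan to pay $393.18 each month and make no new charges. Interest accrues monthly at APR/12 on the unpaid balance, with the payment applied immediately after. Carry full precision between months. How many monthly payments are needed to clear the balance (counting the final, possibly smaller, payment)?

10 months

Monthly rate r = 25.8%/12 = 2.15% = 0.0215.
Recurrence: B ← B·(1+r) − $393.18.
Month 1: interest $71.38; balance after payment $2,998.20.
Month 2: interest $64.46; balance after payment $2,669.48.
Closed form: n = −ln(1 − rB₀/P)/ln(1+r) = −ln(0.81845)/ln(1.0215) ≈ 9.418, so the balance reaches zero during payment 10.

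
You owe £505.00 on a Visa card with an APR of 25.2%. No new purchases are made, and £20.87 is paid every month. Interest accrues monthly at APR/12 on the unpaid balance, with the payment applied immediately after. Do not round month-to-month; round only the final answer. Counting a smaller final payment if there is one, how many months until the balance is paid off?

Monthly rate r = 25.2%/12 = 2.1% = 0.021.
Recurrence: B ← B·(1+r) − £20.87.
Month 1: interest £10.60; balance after payment £494.74.
Month 2: interest £10.39; balance after payment £484.25.
Closed form: n = −ln(1 − rB₀/P)/ln(1+r) = −ln(0.49185)/ln(1.021) ≈ 34.143, so the balance reaches zero during payment 35.

35 payments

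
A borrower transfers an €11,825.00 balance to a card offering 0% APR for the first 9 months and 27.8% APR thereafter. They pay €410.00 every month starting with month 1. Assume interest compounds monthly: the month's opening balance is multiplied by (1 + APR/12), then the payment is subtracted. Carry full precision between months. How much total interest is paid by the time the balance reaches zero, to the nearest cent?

Promo months 1–9 at r₀ = 0%/12 = 0; months 10+ at r₁ = 27.8%/12 = 0.0231667.
After month 9 (no interest yet): B = €11,825.00 − 9·€410.00 = €8,135.00.
Then at r₁ with €410.00/mo: n₂ = −ln(1 − r₁·B/P)/ln(1+r₁) ≈ 26.88 → 27 more payments.
Total paid = 35·€410.00 + €360.25 = €14,710.25; interest = €14,710.25 − €11,825.00 = €2,885.25.

€2,885.25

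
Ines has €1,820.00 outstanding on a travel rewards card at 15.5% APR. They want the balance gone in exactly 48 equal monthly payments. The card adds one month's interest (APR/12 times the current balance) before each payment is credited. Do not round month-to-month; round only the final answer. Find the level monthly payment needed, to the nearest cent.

Monthly rate r = 15.5%/12 = 1.29167% = 0.0129167.
Level-payment amortization: P = B₀·r / (1 − (1+r)^(−n)) = 1820.00·0.0129167 / (1 − 1.01292^(−48)).
Denominator 1 − (1+r)^(−48) = 0.459915669.
P = 23.5083 / 0.459915669 ≈ 51.11.

€51.11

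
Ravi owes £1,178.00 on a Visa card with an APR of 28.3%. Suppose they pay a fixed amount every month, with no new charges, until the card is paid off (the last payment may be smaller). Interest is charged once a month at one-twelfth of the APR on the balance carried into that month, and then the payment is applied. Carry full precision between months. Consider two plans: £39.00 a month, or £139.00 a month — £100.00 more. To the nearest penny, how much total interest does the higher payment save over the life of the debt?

Monthly rate r = 28.3%/12 = 2.35833% = 0.0235833.
At £39.00/mo: n = ⌈−ln(1 − rB₀/P)/ln(1+r)⌉ = 54 payments (last £17.78); total interest = total paid − £1,178.00 = £906.78.
At £139.00/mo: 10 payments (last £79.04); total interest £152.04.
Interest saved = £906.78 − £152.04 = £754.74.

£754.74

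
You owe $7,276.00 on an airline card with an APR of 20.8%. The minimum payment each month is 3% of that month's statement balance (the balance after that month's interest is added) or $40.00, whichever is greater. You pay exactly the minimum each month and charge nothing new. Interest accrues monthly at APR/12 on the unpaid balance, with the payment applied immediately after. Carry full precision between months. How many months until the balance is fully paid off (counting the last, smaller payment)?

178 months

Monthly rate r = 20.8%/12 = 1.73333% = 0.0173333.
While 3% of the post-interest balance exceeds $40.00, each month B ← (B·(1+r))·(1 − 0.03), i.e. B shrinks by the factor (1+r)·0.97 = 0.98681.
This holds for months 1–130. Entering month 131 the balance is $1,295.52; 3% of the post-interest balance is now below $40.00, so the flat $40.00 minimum applies from here.
From month 131 a fixed $40.00 at rate r clears $1,295.52 in 48 more payments. Total: 130 + 48 = 178 months.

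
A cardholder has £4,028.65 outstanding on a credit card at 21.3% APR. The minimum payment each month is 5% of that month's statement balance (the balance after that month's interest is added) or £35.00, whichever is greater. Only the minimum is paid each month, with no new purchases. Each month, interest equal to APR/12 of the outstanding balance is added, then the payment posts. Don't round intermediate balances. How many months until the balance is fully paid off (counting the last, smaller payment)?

Monthly rate r = 21.3%/12 = 1.775% = 0.01775.
While 5% of the post-interest balance exceeds £35.00, each month B ← (B·(1+r))·(1 − 0.05), i.e. B shrinks by the factor (1+r)·0.95 = 0.96686.
This holds for months 1–53. Entering month 54 the balance is £675.29; 5% of the post-interest balance is now below £35.00, so the flat £35.00 minimum applies from here.
From month 54 a fixed £35.00 at rate r clears £675.29 in 24 more payments. Total: 53 + 24 = 77 months.

77 months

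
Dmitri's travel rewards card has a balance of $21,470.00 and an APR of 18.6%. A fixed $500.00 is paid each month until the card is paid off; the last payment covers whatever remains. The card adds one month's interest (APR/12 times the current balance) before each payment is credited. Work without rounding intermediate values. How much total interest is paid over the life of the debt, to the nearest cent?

$14,136.93

Monthly rate r = 18.6%/12 = 1.55% = 0.0155.
Payoff takes n = ⌈−ln(1 − rB₀/P)/ln(1+r)⌉ = ⌈71.213⌉ = 72 payments; the last is $106.93.
Total paid = 71·$500.00 + $106.93 = $35,606.93.
Total interest = total paid − principal = $35,606.93 − $21,470.00 = $14,136.93.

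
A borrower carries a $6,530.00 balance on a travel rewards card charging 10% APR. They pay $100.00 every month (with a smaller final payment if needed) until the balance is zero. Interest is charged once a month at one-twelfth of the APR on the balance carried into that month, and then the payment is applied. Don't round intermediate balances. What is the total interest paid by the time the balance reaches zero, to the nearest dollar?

Monthly rate r = 10%/12 = 0.833333% = 0.00833333.
Payoff takes n = ⌈−ln(1 − rB₀/P)/ln(1+r)⌉ = ⌈94.668⌉ = 95 payments; the last is $66.86.
Total paid = 94·$100.00 + $66.86 = $9,466.86.
Total interest = total paid − principal = $9,466.86 − $6,530.00 = $2,936.86.

$2,937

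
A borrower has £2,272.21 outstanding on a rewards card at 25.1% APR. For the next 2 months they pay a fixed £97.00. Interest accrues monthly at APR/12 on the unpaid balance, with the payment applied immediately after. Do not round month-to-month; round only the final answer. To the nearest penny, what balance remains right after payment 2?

£2,172.23

Monthly rate r = 25.1%/12 = 2.09167% = 0.0209167.
Each month: B ← B·(1+r) − £97.00.
Month 1: interest £47.53; balance after payment £2,222.74.
Month 2: interest £46.49; balance after payment £2,172.23.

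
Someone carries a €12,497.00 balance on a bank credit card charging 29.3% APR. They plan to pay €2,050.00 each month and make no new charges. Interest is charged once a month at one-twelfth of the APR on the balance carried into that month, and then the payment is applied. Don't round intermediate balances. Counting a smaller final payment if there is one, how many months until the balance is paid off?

7 months

Monthly rate r = 29.3%/12 = 2.44167% = 0.0244167.
Recurrence: B ← B·(1+r) − €2,050.00.
Month 1: interest €305.14; balance after payment €10,752.14.
Month 2: interest €262.53; balance after payment €8,964.67.
Closed form: n = −ln(1 − rB₀/P)/ln(1+r) = −ln(0.85115)/ln(1.02442) ≈ 6.681, so the balance reaches zero during payment 7.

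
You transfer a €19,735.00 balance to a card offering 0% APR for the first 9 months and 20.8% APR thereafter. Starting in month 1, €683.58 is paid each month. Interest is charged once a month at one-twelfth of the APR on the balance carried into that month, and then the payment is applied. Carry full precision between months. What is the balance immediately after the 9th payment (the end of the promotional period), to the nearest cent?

Promo months 1–9 at r₀ = 0%/12 = 0; months 10+ at r₁ = 20.8%/12 = 0.0173333.
After month 9 (no interest yet): B = €19,735.00 − 9·€683.58 = €13,582.78.

€13,582.78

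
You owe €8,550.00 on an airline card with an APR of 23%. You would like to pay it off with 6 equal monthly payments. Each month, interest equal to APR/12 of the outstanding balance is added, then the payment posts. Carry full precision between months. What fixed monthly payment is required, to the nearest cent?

€1,522.11

Monthly rate r = 23%/12 = 1.91667% = 0.0191667.
Level-payment amortization: P = B₀·r / (1 − (1+r)^(−n)) = 8550.00·0.0191667 / (1 − 1.01917^(−6)).
Denominator 1 − (1+r)^(−6) = 0.107663343.
P = 163.875 / 0.107663343 ≈ 1522.11.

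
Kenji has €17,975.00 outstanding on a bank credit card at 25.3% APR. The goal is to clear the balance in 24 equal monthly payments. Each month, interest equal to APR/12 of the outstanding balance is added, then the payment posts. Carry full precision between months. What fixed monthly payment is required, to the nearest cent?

Monthly rate r = 25.3%/12 = 2.10833% = 0.0210833.
Level-payment amortization: P = B₀·r / (1 − (1+r)^(−n)) = 17975.00·0.0210833 / (1 − 1.02108^(−24)).
Denominator 1 − (1+r)^(−24) = 0.39391784.
P = 378.973 / 0.39391784 ≈ 962.06.

€962.06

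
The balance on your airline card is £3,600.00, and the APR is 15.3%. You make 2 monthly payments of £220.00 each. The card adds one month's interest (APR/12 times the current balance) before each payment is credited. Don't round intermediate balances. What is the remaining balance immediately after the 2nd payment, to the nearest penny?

£3,249.58

Monthly rate r = 15.3%/12 = 1.275% = 0.01275.
Each month: B ← B·(1+r) − £220.00.
Month 1: interest £45.90; balance after payment £3,425.90.
Month 2: interest £43.68; balance after payment £3,249.58.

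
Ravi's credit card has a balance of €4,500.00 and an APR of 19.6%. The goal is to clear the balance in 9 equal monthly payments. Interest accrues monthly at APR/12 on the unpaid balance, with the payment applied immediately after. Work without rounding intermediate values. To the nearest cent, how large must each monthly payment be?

Monthly rate r = 19.6%/12 = 1.63333% = 0.0163333.
Level-payment amortization: P = B₀·r / (1 − (1+r)^(−n)) = 4500.00·0.0163333 / (1 − 1.01633^(−9)).
Denominator 1 − (1+r)^(−9) = 0.135680178.
P = 73.5 / 0.135680178 ≈ 541.72.

€541.72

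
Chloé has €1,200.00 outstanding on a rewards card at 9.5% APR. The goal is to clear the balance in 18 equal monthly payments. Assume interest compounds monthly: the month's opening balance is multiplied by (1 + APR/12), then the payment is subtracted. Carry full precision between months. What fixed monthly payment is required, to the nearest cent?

Monthly rate r = 9.5%/12 = 0.791667% = 0.00791667.
Level-payment amortization: P = B₀·r / (1 − (1+r)^(−n)) = 1200.00·0.00791667 / (1 − 1.00792^(−18)).
Denominator 1 − (1+r)^(−18) = 0.132325728.
P = 9.5 / 0.132325728 ≈ 71.79.

€71.79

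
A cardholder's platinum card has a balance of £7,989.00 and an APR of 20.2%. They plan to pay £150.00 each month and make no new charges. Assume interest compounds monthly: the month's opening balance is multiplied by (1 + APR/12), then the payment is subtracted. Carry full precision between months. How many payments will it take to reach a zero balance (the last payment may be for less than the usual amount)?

Monthly rate r = 20.2%/12 = 1.68333% = 0.0168333.
Recurrence: B ← B·(1+r) − £150.00.
Month 1: interest £134.48; balance after payment £7,973.48.
Month 2: interest £134.22; balance after payment £7,957.70.
Closed form: n = −ln(1 − rB₀/P)/ln(1+r) = −ln(0.10346)/ln(1.01683) ≈ 135.900, so the balance reaches zero during payment 136.

136 payments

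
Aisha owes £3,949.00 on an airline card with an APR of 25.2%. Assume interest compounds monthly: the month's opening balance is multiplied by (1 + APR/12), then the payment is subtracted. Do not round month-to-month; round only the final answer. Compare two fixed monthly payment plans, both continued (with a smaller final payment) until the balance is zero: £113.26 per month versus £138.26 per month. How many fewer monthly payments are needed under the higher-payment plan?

19 fewer payments

Monthly rate r = 25.2%/12 = 2.1% = 0.021.
At £113.26/mo: n = ⌈−ln(1 − rB₀/P)/ln(1+r)⌉ = 64 payments (last £45.06); total interest = total paid − £3,949.00 = £3,231.44.
At £138.26/mo: 45 payments (last £9.21); total interest £2,143.65.
Payments saved = 64 − 45 = 19.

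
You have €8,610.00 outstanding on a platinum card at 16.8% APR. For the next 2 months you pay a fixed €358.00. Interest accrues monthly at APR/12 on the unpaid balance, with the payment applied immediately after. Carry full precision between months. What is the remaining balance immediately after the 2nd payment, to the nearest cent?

Monthly rate r = 16.8%/12 = 1.4% = 0.014.
Each month: B ← B·(1+r) − €358.00.
Month 1: interest €120.54; balance after payment €8,372.54.
Month 2: interest €117.22; balance after payment €8,131.76.

€8,131.76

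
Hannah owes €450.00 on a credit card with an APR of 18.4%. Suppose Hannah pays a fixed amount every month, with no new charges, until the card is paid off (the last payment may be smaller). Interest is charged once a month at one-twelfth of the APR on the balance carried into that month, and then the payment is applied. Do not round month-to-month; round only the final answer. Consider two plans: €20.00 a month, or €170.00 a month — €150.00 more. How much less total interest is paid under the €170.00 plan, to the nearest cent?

€92.98

Monthly rate r = 18.4%/12 = 1.53333% = 0.0153333.
At €20.00/mo: n = ⌈−ln(1 − rB₀/P)/ln(1+r)⌉ = 28 payments (last €16.14); total interest = total paid − €450.00 = €106.14.
At €170.00/mo: 3 payments (last €123.16); total interest €13.16.
Interest saved = €106.14 − €13.16 = €92.98.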